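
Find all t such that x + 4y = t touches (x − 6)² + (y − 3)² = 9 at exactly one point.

The line touches the circle iff its distance from (6, 3) is 3:
|1·6 + 4·3 − t| / √17 = 3
|t − (18)| = 3√17.

t = 18 ± 3√17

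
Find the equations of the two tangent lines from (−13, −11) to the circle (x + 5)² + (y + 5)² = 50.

Let a tangent through (−13, −11) have slope m. Its distance from (−5, −5) must equal 5√2:
[m·(8) − (6)]² = 50(m² + 1)
7m² − 48m − 7 = 0, so m = 7 or m = −1/7.
Through (−13, −11) these give 7x − y = −80 and x + 7y = −90.

7x − y = −80 and x + 7y = −90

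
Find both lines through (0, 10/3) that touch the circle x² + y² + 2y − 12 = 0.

2x − 3y = −10 and 2x + 3y = 10

Let a tangent through (0, 10/3) have slope m. Its distance from (0, −1) must equal √13:
(0m − (−13/3))² = 13(m² + 1)
9m² − 4 = 0, so m = 2/3 or m = −2/3.
With m = 2/3: 2x − 3y = −10. With m = −2/3: 2x + 3y = 10.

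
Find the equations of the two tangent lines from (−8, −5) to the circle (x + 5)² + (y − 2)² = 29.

Write the tangent as mx − y + (−5 − m·(−8)) = 0 and set its distance from the centre to √29:
[m·(3) − (7)]² = 29(m² + 1)
10m² + 21m − 10 = 0, so m = −5/2 or m = 2/5.
Through (−8, −5) these give 5x + 2y = −50 and 2x − 5y = 9.

5x + 2y = −50 and 2x − 5y = 9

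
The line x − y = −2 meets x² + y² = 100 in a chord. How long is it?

Substitute y = x + 2:
2x² + 4x − 96 = 0  ⟹  x² + 2x − 48 = 0
x = 6 or x = −8, giving (6, 8) and (−8, −6).
Chord length = distance between (6, 8) and (−8, −6) = √392 = 14√2.

14√2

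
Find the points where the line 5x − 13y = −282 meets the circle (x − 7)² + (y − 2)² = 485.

(−7, 19) and (6, 24)

From the line, y = (282 + 5x)/13. Substituting:
194x² + 194x − 8148 = 0  ⟹  x² + x − 42 = 0
x = 6 or x = −7, giving (6, 24) and (−7, 19).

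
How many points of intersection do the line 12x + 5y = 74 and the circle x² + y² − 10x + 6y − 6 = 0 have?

Substituting the line into the circle gives 169x² − 2386x + 7546 = 0.
Δ = 5692996 − 5101096 = 591900.
Two real roots: the line is a secant.

2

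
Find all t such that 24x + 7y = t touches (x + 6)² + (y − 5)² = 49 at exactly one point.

The line touches the circle iff its distance from (−6, 5) is 7:
|24·(−6) + 7·5 − t| / √625 = 7
|t − (−109)| = 7·25, so t = 66 or t = −284.

t = −284 or t = 66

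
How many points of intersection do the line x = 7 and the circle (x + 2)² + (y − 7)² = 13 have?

0

Substituting the line into the circle gives y² − 14y + 117 = 0.
Discriminant = (−14)² − 4·1·(117) = −272 < 0.
No real roots: the line does not meet the circle.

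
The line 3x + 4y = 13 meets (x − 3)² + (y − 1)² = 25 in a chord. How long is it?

From the line, y = (13 − 3x)/4. Substituting:
25x² − 150x − 175 = 0  ⟹  x² − 6x − 7 = 0
x = 7 or x = −1, giving (7, −2) and (−1, 4).
|(7, −2) − (−1, 4)| = √((8)² + (−6)²) = 10.

10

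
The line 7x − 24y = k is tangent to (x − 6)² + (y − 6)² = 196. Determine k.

k = −452 or k = 248

Tangency holds when the distance from the centre (6, 6) to the line equals the radius 14:
|7·6 − 24·6 − k| / √625 = 14
|k − (−102)| = 14·25, so k = 248 or k = −452.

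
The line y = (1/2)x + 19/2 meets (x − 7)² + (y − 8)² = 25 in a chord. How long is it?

Centre (7, 8), r² = 25. Perpendicular distance d from centre to line = |10| / √5 = 10/√5.
Half the chord is √(r² − d²) = √(5), so the full chord is 2√5.

2√5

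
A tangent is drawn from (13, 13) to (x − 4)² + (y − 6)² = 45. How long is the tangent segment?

Centre (4, 6), r² = 45. |PO|² = (9)² + (7)² = 130.
Power of the point: PT² = |PO|² − r² = 85, so PT = √85.

√85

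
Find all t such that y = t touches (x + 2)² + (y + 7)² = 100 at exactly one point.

t = −17 or t = 3

Tangency holds when the distance from the centre (−2, −7) to the line equals the radius 10:
|0·(−2) + 1·(−7) − t| / √1 = 10
|t − (−7)| = 10, so t = 3 or t = −17.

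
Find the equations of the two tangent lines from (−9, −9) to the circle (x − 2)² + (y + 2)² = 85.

2x + 9y = −99 and 9x − 2y = −63

Write the tangent as mx − y + (−9 − m·(−9)) = 0 and set its distance from the centre to √85:
[m·(11) − (7)]² = 85(m² + 1)
18m² − 77m − 18 = 0, so m = −2/9 or m = 9/2.
With m = −2/9: 2x + 9y = −99. With m = 9/2: 9x − 2y = −63.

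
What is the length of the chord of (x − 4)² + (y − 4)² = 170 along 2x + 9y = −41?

Centre (4, 4), r² = 170. Perpendicular distance d from centre to line = |85| / √85 = 85/√85.
Chord = 2√(r² − d²) = 2·√(85) = 2√85.

2√85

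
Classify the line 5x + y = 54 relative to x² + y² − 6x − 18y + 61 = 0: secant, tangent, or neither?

d² = (5·3 + 1·9 − (54))²/26 = 450/13; r² = 29.
Since d² > r², the line lies outside the circle.

neither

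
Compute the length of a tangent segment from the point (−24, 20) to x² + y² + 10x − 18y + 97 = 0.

With centre O = (−5, 9), |OP|² = 482 and r² = 9.
The tangent meets the radius at right angles, so tangent² = |PO|² − r² = 482 − 9 = 473.

√473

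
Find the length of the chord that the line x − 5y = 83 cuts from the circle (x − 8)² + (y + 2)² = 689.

9√26

Centre (8, −2), r² = 689. Perpendicular distance d from centre to line = |−65| / √26 = 65/√26.
Chord = 2√(r² − d²) = 2·√(1053/2) = 9√26.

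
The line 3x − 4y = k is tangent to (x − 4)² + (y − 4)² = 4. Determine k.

The line touches the circle iff its distance from (4, 4) is 2:
|3·4 − 4·4 − k| / √25 = 2
|k − (−4)| = 2·5, so k = 6 or k = −14.

k = −14 or k = 6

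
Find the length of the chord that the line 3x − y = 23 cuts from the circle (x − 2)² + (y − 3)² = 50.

Centre (2, 3), r² = 50. Perpendicular distance d from centre to line = |−20| / √10 = 20/√10.
Half the chord is √(r² − d²) = √(10), so the full chord is 2√10.

2√10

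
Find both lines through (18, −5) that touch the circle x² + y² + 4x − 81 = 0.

A line y − (−5) = m(x − (18)) is tangent when its distance from (−2, 0) is √85:
(−20m − (5))² = 85(m² + 1)
63m² + 40m − 12 = 0, so m = −6/7 or m = 2/9.
Through (18, −5) these give 6x + 7y = 73 and 2x − 9y = 81.

6x + 7y = 73 and 2x − 9y = 81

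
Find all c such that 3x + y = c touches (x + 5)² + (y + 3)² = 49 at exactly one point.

c = −18 ± 7√10

Tangency holds when the distance from the centre (−5, −3) to the line equals the radius 7:
|3·(−5) + 1·(−3) − c| / √10 = 7
|c − (−18)| = 7√10.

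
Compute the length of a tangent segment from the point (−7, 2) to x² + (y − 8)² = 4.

9

The centre is (0, 8) and r = 2. The square of the distance from P to the centre is 49 + 36 = 85.
The tangent meets the radius at right angles, so tangent² = |PO|² − r² = 85 − 4 = 81.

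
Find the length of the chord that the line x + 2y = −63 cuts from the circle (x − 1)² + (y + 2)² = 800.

Centre (1, −2), r² = 800. Perpendicular distance d from centre to line = |60| / √5 = 60/√5.
Half the chord is √(r² − d²) = √(80), so the full chord is 8√5.

8√5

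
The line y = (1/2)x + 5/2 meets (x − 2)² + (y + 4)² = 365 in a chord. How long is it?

16√5

From the line, y = (5 + x)/2. Substituting:
5x² + 10x − 1275 = 0  ⟹  x² + 2x − 255 = 0
x = 15 or x = −17, giving (15, 10) and (−17, −6).
Chord length = distance between (15, 10) and (−17, −6) = √1280 = 16√5.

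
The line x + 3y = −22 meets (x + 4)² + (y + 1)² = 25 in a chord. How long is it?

√10

Substitute y = (−22 − x)/3:
10x² + 110x + 280 = 0  ⟹  x² + 11x + 28 = 0
x = −4 or x = −7, giving (−4, −6) and (−7, −5).
Chord length = distance between (−4, −6) and (−7, −5) = √10 = √10.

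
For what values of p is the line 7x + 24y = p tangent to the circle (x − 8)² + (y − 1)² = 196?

For a tangent, require d(centre, line) = r = 14.
|7·8 + 24·1 − p| / √625 = 14
|p − (80)| = 14·25, so p = 430 or p = −270.

p = −270 or p = 430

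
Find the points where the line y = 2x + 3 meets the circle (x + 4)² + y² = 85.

Express y = 2x + 3 and substitute into the circle:
5x² + 20x − 60 = 0  ⟹  x² + 4x − 12 = 0
x = 2 or x = −6, giving (2, 7) and (−6, −9).

(−6, −9) and (2, 7)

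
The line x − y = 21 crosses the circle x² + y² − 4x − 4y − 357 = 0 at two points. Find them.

(4, −17) and (21, 0)

Substitute y = x − 21:
2x² − 50x + 168 = 0  ⟹  x² − 25x + 84 = 0
x = 21 or x = 4, giving (21, 0) and (4, −17).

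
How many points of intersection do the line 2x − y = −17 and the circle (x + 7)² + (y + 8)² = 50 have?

Substituting the line into the circle gives 5x² + 114x + 624 = 0.
Discriminant = (114)² − 4·5·(624) = 516 > 0.
Two real roots: the line is a secant.

2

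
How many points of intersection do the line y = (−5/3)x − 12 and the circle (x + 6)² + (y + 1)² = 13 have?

d² = (5·(−6) + 3·(−1) − (−36))²/34 = 9/34; r² = 13.
Since d² < r², the line cuts the circle twice.

2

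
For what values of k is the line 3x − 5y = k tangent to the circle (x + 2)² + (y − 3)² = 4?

k = −21 ± 2√34

The line touches the circle iff its distance from (−2, 3) is 2:
|3·(−2) − 5·3 − k| / √34 = 2
|k − (−21)| = 2√34.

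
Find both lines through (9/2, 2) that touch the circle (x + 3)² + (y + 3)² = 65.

Write the tangent as mx − y + (2 − m·(9/2)) = 0 and set its distance from the centre to √65:
[m·(−15/2) − (−5)]² = 65(m² + 1)
7m² + 60m + 32 = 0, so m = −8 or m = −4/7.
With m = −8: 8x + y = 38. With m = −4/7: 4x + 7y = 32.

8x + y = 38 and 4x + 7y = 32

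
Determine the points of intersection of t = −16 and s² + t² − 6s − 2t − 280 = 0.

Express t = −16 and substitute into the circle:
s² − 6s + 8 = 0
s = 4 or s = 2, giving (4, −16) and (2, −16).

(2, −16) and (4, −16)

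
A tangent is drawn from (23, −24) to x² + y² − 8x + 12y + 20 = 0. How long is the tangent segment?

√653

The centre is (4, −6) and r = 4√2. The square of the distance from P to the centre is 361 + 324 = 685.
By the tangent–radius right angle, tangent length = √(|PO|² − r²) = √653.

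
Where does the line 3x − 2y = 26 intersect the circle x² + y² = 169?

(0, −13) and (12, 5)

Substitute y = (−26 + 3x)/2:
13x² − 156x = 0  ⟹  x² − 12x = 0
x = 12 or x = 0, giving (12, 5) and (0, −13).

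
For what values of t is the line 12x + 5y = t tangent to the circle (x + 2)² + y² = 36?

Tangency holds when the distance from the centre (−2, 0) to the line equals the radius 6:
|12·(−2) + 5·0 − t| / √169 = 6
|t − (−24)| = 6·13, so t = 54 or t = −102.

t = −102 or t = 54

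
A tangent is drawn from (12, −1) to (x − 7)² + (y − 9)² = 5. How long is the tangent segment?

2√30

With centre O = (7, 9), |OP|² = 125 and r² = 5.
The tangent meets the radius at right angles, so tangent² = |PO|² − r² = 125 − 5 = 120.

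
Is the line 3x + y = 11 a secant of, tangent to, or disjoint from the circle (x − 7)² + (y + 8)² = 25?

secant

Substituting the line into the circle gives 10x² − 128x + 385 = 0.
Δ = 16384 − 15400 = 984.
Two real roots: the line is a secant.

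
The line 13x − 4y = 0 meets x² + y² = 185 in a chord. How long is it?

Express y = (13x)/4 and substitute into the circle:
185x² − 2960 = 0  ⟹  x² − 16 = 0
x = 4 or x = −4, giving (4, 13) and (−4, −13).
Chord length = distance between (4, 13) and (−4, −13) = √740 = 2√185.

2√185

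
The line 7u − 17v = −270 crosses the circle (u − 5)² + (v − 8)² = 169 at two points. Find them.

(−7, 13) and (10, 20)

From the line, v = (270 + 7u)/17. Substituting:
338u² − 1014u − 23660 = 0  ⟹  u² − 3u − 70 = 0
u = 10 or u = −7, giving (10, 20) and (−7, 13).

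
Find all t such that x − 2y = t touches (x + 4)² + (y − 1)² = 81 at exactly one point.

Tangency holds when the distance from the centre (−4, 1) to the line equals the radius 9:
|1·(−4) − 2·1 − t| / √5 = 9
|t − (−6)| = 9√5.

t = −6 ± 9√5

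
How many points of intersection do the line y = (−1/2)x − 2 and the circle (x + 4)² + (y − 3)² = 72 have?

d² = (1·(−4) + 2·3 − (−4))²/5 = 36/5; r² = 72.
Since d² < r², the line cuts the circle twice.

2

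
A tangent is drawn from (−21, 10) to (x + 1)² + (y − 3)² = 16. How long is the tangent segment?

√433

The centre is (−1, 3) and r = 4. The square of the distance from P to the centre is 400 + 49 = 449.
By the tangent–radius right angle, tangent length = √(|PO|² − r²) = √433.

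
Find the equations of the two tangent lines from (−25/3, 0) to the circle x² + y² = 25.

3x − 4y = −25 and 3x + 4y = −25

Write the tangent as mx − y + (0 − m·(−25/3)) = 0 and set its distance from the centre to 5:
[m·(25/3) − (0)]² = 25(m² + 1)
16m² − 9 = 0, so m = 3/4 or m = −3/4.
Through (−25/3, 0) these give 3x − 4y = −25 and 3x + 4y = −25.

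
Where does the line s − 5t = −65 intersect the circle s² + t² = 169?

(−5, 12) and (0, 13)

From the line, t = (65 + s)/5. Substituting:
26s² + 130s = 0  ⟹  s² + 5s = 0
s = 0 or s = −5, giving (0, 13) and (−5, 12).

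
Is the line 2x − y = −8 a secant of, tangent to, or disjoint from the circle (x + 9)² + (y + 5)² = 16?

Substituting the line into the circle gives 5x² + 70x + 234 = 0.
Δ = 4900 − 4680 = 220.
Two real roots: the line is a secant.

secant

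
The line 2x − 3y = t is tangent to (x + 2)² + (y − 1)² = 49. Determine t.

t = −7 ± 7√13

For a tangent, require d(centre, line) = r = 7.
|2·(−2) − 3·1 − t| / √13 = 7
|t − (−7)| = 7√13.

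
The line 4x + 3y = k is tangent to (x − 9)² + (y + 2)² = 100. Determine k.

For a tangent, require d(centre, line) = r = 10.
|4·9 + 3·(−2) − k| / √25 = 10
|k − (30)| = 10·5, so k = 80 or k = −20.

k = −20 or k = 80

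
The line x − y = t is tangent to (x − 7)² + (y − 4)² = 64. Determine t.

t = 3 ± 8√2

The line touches the circle iff its distance from (7, 4) is 8:
|1·7 − 1·4 − t| / √2 = 8
|t − (3)| = 8√2.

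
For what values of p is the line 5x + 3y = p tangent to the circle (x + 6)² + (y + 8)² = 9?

p = −54 ± 3√34

Tangency holds when the distance from the centre (−6, −8) to the line equals the radius 3:
|5·(−6) + 3·(−8) − p| / √34 = 3
|p − (−54)| = 3√34.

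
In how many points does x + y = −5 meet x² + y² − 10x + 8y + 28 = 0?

0

Centre (5, −4), r² = 13. Distance² from centre to line = (6)²/2 = 18.
Since d² > r², the line lies outside the circle.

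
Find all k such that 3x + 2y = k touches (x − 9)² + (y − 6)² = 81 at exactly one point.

k = 39 ± 9√13

Tangency holds when the distance from the centre (9, 6) to the line equals the radius 9:
|3·9 + 2·6 − k| / √13 = 9
|k − (39)| = 9√13.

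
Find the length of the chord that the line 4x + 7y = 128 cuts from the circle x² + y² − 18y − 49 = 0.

Express y = (128 − 4x)/7 and substitute into the circle:
65x² − 520x − 2145 = 0  ⟹  x² − 8x − 33 = 0
x = 11 or x = −3, giving (11, 12) and (−3, 20).
|(11, 12) − (−3, 20)| = √((14)² + (−8)²) = 2√65.

2√65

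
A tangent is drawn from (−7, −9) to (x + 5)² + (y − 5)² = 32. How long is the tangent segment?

2√42

The centre is (−5, 5) and r = 4√2. The square of the distance from P to the centre is 4 + 196 = 200.
Power of the point: PT² = |PO|² − r² = 168, so PT = 2√42.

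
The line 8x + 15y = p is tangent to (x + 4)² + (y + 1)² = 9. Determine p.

p = −98 or p = 4

The line touches the circle iff its distance from (−4, −1) is 3:
|8·(−4) + 15·(−1) − p| / √289 = 3
|p − (−47)| = 3·17, so p = 4 or p = −98.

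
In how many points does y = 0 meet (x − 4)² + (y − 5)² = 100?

2

Centre (4, 5), r² = 100. Distance² from centre to line = (5)² = 25.
Since d² < r², the line cuts the circle twice.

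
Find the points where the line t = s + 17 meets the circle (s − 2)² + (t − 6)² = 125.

(−9, 8) and (0, 17)

Substitute t = s + 17:
2s² + 18s = 0  ⟹  s² + 9s = 0
s = 0 or s = −9, giving (0, 17) and (−9, 8).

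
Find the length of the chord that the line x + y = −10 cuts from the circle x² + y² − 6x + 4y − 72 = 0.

The distance from (3, −2) to the line is 11/√2, and r² = 85.
Chord = 2√(r² − d²) = 2·√(49/2) = 7√2.

7√2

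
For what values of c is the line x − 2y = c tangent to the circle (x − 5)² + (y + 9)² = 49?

c = 23 ± 7√5

Tangency holds when the distance from the centre (5, −9) to the line equals the radius 7:
|1·5 − 2·(−9) − c| / √5 = 7
|c − (23)| = 7√5.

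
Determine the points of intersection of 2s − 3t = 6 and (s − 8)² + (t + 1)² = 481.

(−12, −10) and (24, 14)

Express t = (−6 + 2s)/3 and substitute into the circle:
13s² − 156s − 3744 = 0  ⟹  s² − 12s − 288 = 0
s = 24 or s = −12, giving (24, 14) and (−12, −10).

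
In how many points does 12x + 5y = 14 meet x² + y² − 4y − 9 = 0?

2

Centre (0, 2), r² = 13. Distance² from centre to line = (−4)²/169 = 16/169.
Since d² < r², the line cuts the circle twice.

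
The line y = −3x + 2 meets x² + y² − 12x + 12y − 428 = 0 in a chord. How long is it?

Substitute y = −3x + 2:
10x² − 60x − 400 = 0  ⟹  x² − 6x − 40 = 0
x = 10 or x = −4, giving (10, −28) and (−4, 14).
|(10, −28) − (−4, 14)| = √((14)² + (−42)²) = 14√10.

14√10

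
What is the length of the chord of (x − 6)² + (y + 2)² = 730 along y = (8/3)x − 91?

The distance from (6, −2) to the line is 219/√73, and r² = 730.
Half the chord is √(r² − d²) = √(73), so the full chord is 2√73.

2√73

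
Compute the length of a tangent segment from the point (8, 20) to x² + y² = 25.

Centre (0, 0), r² = 25. |PO|² = (8)² + (20)² = 464.
The tangent meets the radius at right angles, so tangent² = |PO|² − r² = 464 − 25 = 439.

√439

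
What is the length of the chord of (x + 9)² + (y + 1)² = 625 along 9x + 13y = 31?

Substitute y = (31 − 9x)/13:
250x² + 2250x − 90000 = 0  ⟹  x² + 9x − 360 = 0
x = 15 or x = −24, giving (15, −8) and (−24, 19).
Chord length = distance between (15, −8) and (−24, 19) = √2250 = 15√10.

15√10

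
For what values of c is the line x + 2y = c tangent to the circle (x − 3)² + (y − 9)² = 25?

For a tangent, require d(centre, line) = r = 5.
|1·3 + 2·9 − c| / √5 = 5
|c − (21)| = 5√5.

c = 21 ± 5√5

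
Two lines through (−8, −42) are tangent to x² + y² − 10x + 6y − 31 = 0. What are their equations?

7x − 4y = 112 and 8x − y = −22

A line y − (−42) = m(x − (−8)) is tangent when its distance from (5, −3) is √65:
[m·(13) − (39)]² = 65(m² + 1)
4m² − 39m + 56 = 0, so m = 7/4 or m = 8.
Through (−8, −42) these give 7x − 4y = 112 and 8x − y = −22.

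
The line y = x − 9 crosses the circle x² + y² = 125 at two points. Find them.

(−2, −11) and (11, 2)

Express y = x − 9 and substitute into the circle:
2x² − 18x − 44 = 0  ⟹  x² − 9x − 22 = 0
x = 11 or x = −2, giving (11, 2) and (−2, −11).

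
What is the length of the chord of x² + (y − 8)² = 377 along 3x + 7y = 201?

√58

The distance from (0, 8) to the line is 145/√58, and r² = 377.
Half the chord is √(r² − d²) = √(29/2), so the full chord is √58.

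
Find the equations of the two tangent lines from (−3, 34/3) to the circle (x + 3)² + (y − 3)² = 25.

A line y − (34/3) = m(x − (−3)) is tangent when its distance from (−3, 3) is 5:
[m·(0) − (−25/3)]² = 25(m² + 1)
9m² − 16 = 0, so m = −4/3 or m = 4/3.
With m = −4/3: 4x + 3y = 22. With m = 4/3: 4x − 3y = −46.

4x + 3y = 22 and 4x − 3y = −46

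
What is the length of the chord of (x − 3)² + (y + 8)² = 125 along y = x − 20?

Substitute y = x − 20:
2x² − 30x + 28 = 0  ⟹  x² − 15x + 14 = 0
x = 14 or x = 1, giving (14, −6) and (1, −19).
|(14, −6) − (1, −19)| = √((13)² + (13)²) = 13√2.

13√2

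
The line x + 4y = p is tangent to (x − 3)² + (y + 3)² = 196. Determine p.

For a tangent, require d(centre, line) = r = 14.
|1·3 + 4·(−3) − p| / √17 = 14
|p − (−9)| = 14√17.

p = −9 ± 14√17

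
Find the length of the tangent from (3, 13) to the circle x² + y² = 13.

With centre O = (0, 0), |OP|² = 178 and r² = 13.
The tangent meets the radius at right angles, so tangent² = |PO|² − r² = 178 − 13 = 165.

√165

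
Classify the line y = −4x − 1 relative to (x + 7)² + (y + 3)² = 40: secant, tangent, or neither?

neither

Substituting the line into the circle gives 17x² − 2x + 13 = 0.
Discriminant = (−2)² − 4·17·(13) = −880 < 0.
No real roots: the line does not meet the circle.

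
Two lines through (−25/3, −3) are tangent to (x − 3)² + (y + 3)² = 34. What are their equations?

3x + 5y = −40 and 3x − 5y = −10

Let a tangent through (−25/3, −3) have slope m. Its distance from (3, −3) must equal √34:
[m·(34/3) − (0)]² = 34(m² + 1)
25m² − 9 = 0, so m = −3/5 or m = 3/5.
Through (−25/3, −3) these give 3x + 5y = −40 and 3x − 5y = −10.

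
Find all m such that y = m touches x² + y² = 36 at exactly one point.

m = −6 or m = 6

Tangency holds when the distance from the centre (0, 0) to the line equals the radius 6:
|0·0 + 1·0 − m| / √1 = 6
|m| = 6, so m = 6 or m = −6.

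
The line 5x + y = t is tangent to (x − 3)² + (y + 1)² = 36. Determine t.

The line touches the circle iff its distance from (3, −1) is 6:
|5·3 + 1·(−1) − t| / √26 = 6
|t − (14)| = 6√26.

t = 14 ± 6√26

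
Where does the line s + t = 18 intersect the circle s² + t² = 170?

(7, 11) and (11, 7)

Substitute t = −s + 18:
2s² − 36s + 154 = 0  ⟹  s² − 18s + 77 = 0
s = 11 or s = 7, giving (11, 7) and (7, 11).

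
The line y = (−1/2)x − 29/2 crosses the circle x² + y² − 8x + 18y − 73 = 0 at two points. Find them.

Substitute y = (−29 − x)/2:
5x² − 10x − 495 = 0  ⟹  x² − 2x − 99 = 0
x = 11 or x = −9, giving (11, −20) and (−9, −10).

(−9, −10) and (11, −20)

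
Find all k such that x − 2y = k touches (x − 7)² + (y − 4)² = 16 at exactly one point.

k = −1 ± 4√5

The line touches the circle iff its distance from (7, 4) is 4:
|1·7 − 2·4 − k| / √5 = 4
|k − (−1)| = 4√5.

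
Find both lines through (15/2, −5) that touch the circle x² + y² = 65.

4x − 7y = 65 and 8x − y = 65

A line y − (−5) = m(x − (15/2)) is tangent when its distance from (0, 0) is √65:
(−15/2m − (5))² = 65(m² + 1)
7m² − 60m + 32 = 0, so m = 4/7 or m = 8.
With m = 4/7: 4x − 7y = 65. With m = 8: 8x − y = 65.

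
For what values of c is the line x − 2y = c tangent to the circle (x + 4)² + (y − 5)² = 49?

c = −14 ± 7√5

Tangency holds when the distance from the centre (−4, 5) to the line equals the radius 7:
|1·(−4) − 2·5 − c| / √5 = 7
|c − (−14)| = 7√5.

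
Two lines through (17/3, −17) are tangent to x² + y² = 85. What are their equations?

6x + 7y = −85 and 9x − 2y = 85

Let a tangent through (17/3, −17) have slope m. Its distance from (0, 0) must equal √85:
(−17/3m − (17))² = 85(m² + 1)
14m² − 51m − 54 = 0, so m = −6/7 or m = 9/2.
Through (17/3, −17) these give 6x + 7y = −85 and 9x − 2y = 85.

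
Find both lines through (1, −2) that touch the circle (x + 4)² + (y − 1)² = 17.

x − 4y = 9 and 4x + y = 2

Let a tangent through (1, −2) have slope m. Its distance from (−4, 1) must equal √17:
[m·(−5) − (3)]² = 17(m² + 1)
4m² + 15m − 4 = 0, so m = 1/4 or m = −4.
With m = 1/4: x − 4y = 9. With m = −4: 4x + y = 2.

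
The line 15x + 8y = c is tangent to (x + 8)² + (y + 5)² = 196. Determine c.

Tangency holds when the distance from the centre (−8, −5) to the line equals the radius 14:
|15·(−8) + 8·(−5) − c| / √289 = 14
|c − (−160)| = 14·17, so c = 78 or c = −398.

c = −398 or c = 78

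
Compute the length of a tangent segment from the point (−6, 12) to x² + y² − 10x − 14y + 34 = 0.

√106

Centre (5, 7), r² = 40. |PO|² = (−11)² + (5)² = 146.
By the tangent–radius right angle, tangent length = √(|PO|² − r²) = √106.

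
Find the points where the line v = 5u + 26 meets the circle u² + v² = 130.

(−7, −9) and (−3, 11)

Express v = 5u + 26 and substitute into the circle:
26u² + 260u + 546 = 0  ⟹  u² + 10u + 21 = 0
u = −3 or u = −7, giving (−3, 11) and (−7, −9).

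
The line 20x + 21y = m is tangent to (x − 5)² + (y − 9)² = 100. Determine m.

m = −1 or m = 579

The line touches the circle iff its distance from (5, 9) is 10:
|20·5 + 21·9 − m| / √841 = 10
|m − (289)| = 10·29, so m = 579 or m = −1.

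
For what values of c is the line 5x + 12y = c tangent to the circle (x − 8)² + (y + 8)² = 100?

The line touches the circle iff its distance from (8, −8) is 10:
|5·8 + 12·(−8) − c| / √169 = 10
|c − (−56)| = 10·13, so c = 74 or c = −186.

c = −186 or c = 74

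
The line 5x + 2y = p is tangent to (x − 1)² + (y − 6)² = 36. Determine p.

p = 17 ± 6√29

Tangency holds when the distance from the centre (1, 6) to the line equals the radius 6:
|5·1 + 2·6 − p| / √29 = 6
|p − (17)| = 6√29.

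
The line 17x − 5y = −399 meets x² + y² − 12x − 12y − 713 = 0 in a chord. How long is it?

Substitute y = (399 + 17x)/5:
314x² + 12246x + 117436 = 0  ⟹  x² + 39x + 374 = 0
x = −17 or x = −22, giving (−17, 22) and (−22, 5).
Chord length = distance between (−17, 22) and (−22, 5) = √314 = √314.

√314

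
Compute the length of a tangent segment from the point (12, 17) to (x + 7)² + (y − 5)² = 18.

With centre O = (−7, 5), |OP|² = 505 and r² = 18.
Power of the point: PT² = |PO|² − r² = 487, so PT = √487.

√487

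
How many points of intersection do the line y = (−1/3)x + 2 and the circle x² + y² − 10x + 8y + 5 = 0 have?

Centre (5, −4), r² = 36. Distance² from centre to line = (−13)²/10 = 169/10.
Since d² < r², the line cuts the circle twice.

2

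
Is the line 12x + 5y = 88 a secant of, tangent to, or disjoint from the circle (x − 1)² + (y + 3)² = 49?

d² = (12·1 + 5·(−3) − (88))²/169 = 49; r² = 49.
Since d² = r², the line is tangent.

tangent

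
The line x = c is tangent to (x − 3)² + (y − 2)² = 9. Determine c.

c = 0 or c = 6

The line touches the circle iff its distance from (3, 2) is 3:
|1·3 + 0·2 − c| / √1 = 3
|c − (3)| = 3, so c = 6 or c = 0.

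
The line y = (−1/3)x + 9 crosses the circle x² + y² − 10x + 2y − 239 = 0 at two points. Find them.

(−6, 11) and (21, 2)

From the line, y = (27 − x)/3. Substituting:
10x² − 150x − 1260 = 0  ⟹  x² − 15x − 126 = 0
x = 21 or x = −6, giving (21, 2) and (−6, 11).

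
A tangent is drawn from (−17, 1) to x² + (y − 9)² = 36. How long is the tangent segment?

√317

The centre is (0, 9) and r = 6. The square of the distance from P to the centre is 289 + 64 = 353.
The tangent meets the radius at right angles, so tangent² = |PO|² − r² = 353 − 36 = 317.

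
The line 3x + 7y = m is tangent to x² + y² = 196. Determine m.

m = ±14√58

The line touches the circle iff its distance from (0, 0) is 14:
|3·0 + 7·0 − m| / √58 = 14
|m| = 14√58.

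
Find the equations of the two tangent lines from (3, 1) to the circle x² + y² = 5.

x + 2y = 5 and 2x − y = 5

Write the tangent as mx − y + (1 − m·(3)) = 0 and set its distance from the centre to √5:
(−3m − (−1))² = 5(m² + 1)
2m² − 3m − 2 = 0, so m = −1/2 or m = 2.
Through (3, 1) these give x + 2y = 5 and 2x − y = 5.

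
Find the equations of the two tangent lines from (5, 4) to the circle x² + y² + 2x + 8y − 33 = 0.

7x + y = 39 and x − 7y = −23

Write the tangent as mx − y + (4 − m·(5)) = 0 and set its distance from the centre to 5√2:
[m·(−6) − (−8)]² = 50(m² + 1)
7m² + 48m − 7 = 0, so m = −7 or m = 1/7.
Through (5, 4) these give 7x + y = 39 and x − 7y = −23.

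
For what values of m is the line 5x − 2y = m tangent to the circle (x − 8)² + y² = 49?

m = 40 ± 7√29

Tangency holds when the distance from the centre (8, 0) to the line equals the radius 7:
|5·8 − 2·0 − m| / √29 = 7
|m − (40)| = 7√29.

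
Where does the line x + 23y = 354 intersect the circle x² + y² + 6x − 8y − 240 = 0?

Express y = (354 − x)/23 and substitute into the circle:
530x² + 2650x − 66780 = 0  ⟹  x² + 5x − 126 = 0
x = 9 or x = −14, giving (9, 15) and (−14, 16).

(−14, 16) and (9, 15)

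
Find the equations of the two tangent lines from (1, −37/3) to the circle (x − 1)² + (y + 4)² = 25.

4x + 3y = −33 and 4x − 3y = 41

Let a tangent through (1, −37/3) have slope m. Its distance from (1, −4) must equal 5:
(0m − (25/3))² = 25(m² + 1)
9m² − 16 = 0, so m = −4/3 or m = 4/3.
With m = −4/3: 4x + 3y = −33. With m = 4/3: 4x − 3y = 41.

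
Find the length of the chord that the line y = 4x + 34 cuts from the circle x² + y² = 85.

Express y = 4x + 34 and substitute into the circle:
17x² + 272x + 1071 = 0  ⟹  x² + 16x + 63 = 0
x = −7 or x = −9, giving (−7, 6) and (−9, −2).
Chord length = distance between (−7, 6) and (−9, −2) = √68 = 2√17.

2√17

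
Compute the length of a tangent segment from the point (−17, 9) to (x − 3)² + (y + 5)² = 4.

4√37

Centre (3, −5), r² = 4. |PO|² = (−20)² + (14)² = 596.
The tangent meets the radius at right angles, so tangent² = |PO|² − r² = 596 − 4 = 592.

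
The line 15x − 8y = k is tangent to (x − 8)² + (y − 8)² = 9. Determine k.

For a tangent, require d(centre, line) = r = 3.
|15·8 − 8·8 − k| / √289 = 3
|k − (56)| = 3·17, so k = 107 or k = 5.

k = 5 or k = 107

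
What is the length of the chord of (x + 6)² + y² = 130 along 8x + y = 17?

Express y = −8x + 17 and substitute into the circle:
65x² − 260x + 195 = 0  ⟹  x² − 4x + 3 = 0
x = 3 or x = 1, giving (3, −7) and (1, 9).
|(3, −7) − (1, 9)| = √((2)² + (−16)²) = 2√65.

2√65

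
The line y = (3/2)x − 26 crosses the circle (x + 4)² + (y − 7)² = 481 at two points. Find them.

From the line, y = (−52 + 3x)/2. Substituting:
13x² − 364x + 2496 = 0  ⟹  x² − 28x + 192 = 0
x = 16 or x = 12, giving (16, −2) and (12, −8).

(12, −8) and (16, −2)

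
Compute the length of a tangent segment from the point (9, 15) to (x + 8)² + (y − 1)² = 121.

2√91

The centre is (−8, 1) and r = 11. The square of the distance from P to the centre is 289 + 196 = 485.
Power of the point: PT² = |PO|² − r² = 364, so PT = 2√91.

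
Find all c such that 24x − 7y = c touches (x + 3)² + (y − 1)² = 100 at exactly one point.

The line touches the circle iff its distance from (−3, 1) is 10:
|24·(−3) − 7·1 − c| / √625 = 10
|c − (−79)| = 10·25, so c = 171 or c = −329.

c = −329 or c = 171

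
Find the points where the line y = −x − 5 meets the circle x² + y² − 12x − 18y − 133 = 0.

Substitute y = −x − 5:
2x² + 16x − 18 = 0  ⟹  x² + 8x − 9 = 0
x = 1 or x = −9, giving (1, −6) and (−9, 4).

(−9, 4) and (1, −6)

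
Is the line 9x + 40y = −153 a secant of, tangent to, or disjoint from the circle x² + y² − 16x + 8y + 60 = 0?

Substituting the line into the circle gives 1681x² − 25726x + 70449 = 0.
Discriminant = (−25726)² − 4·1681·(70449) = 188128000 > 0.
Two real roots: the line is a secant.

secant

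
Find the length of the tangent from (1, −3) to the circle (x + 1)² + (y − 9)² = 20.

8√2

Centre (−1, 9), r² = 20. |PO|² = (2)² + (−12)² = 148.
By the tangent–radius right angle, tangent length = √(|PO|² − r²) = √128 = 8√2.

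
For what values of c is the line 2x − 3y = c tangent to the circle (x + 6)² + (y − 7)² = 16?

Tangency holds when the distance from the centre (−6, 7) to the line equals the radius 4:
|2·(−6) − 3·7 − c| / √13 = 4
|c − (−33)| = 4√13.

c = −33 ± 4√13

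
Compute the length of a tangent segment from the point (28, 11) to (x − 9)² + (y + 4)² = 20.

√566

With centre O = (9, −4), |OP|² = 586 and r² = 20.
The tangent meets the radius at right angles, so tangent² = |PO|² − r² = 586 − 20 = 566.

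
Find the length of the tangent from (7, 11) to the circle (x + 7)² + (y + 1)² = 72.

Centre (−7, −1), r² = 72. |PO|² = (14)² + (12)² = 340.
By the tangent–radius right angle, tangent length = √(|PO|² − r²) = √268 = 2√67.

2√67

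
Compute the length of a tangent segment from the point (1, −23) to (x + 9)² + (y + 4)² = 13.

Centre (−9, −4), r² = 13. |PO|² = (10)² + (−19)² = 461.
Power of the point: PT² = |PO|² − r² = 448, so PT = 8√7.

8√7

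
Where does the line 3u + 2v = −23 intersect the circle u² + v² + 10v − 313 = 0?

Substitute v = (−23 − 3u)/2:
13u² + 78u − 1183 = 0  ⟹  u² + 6u − 91 = 0
u = 7 or u = −13, giving (7, −22) and (−13, 8).

(−13, 8) and (7, −22)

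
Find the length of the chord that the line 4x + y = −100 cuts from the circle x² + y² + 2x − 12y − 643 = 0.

Centre (−1, 6), r² = 680. Perpendicular distance d from centre to line = |102| / √17 = 102/√17.
Half the chord is √(r² − d²) = √(68), so the full chord is 4√17.

4√17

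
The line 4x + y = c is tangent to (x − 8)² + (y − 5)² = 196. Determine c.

c = 37 ± 14√17

Tangency holds when the distance from the centre (8, 5) to the line equals the radius 14:
|4·8 + 1·5 − c| / √17 = 14
|c − (37)| = 14√17.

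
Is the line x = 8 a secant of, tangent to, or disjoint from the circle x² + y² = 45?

disjoint

Centre (0, 0), r² = 45. Distance² from centre to line = (−8)² = 64.
Since d² > r², the line lies outside the circle.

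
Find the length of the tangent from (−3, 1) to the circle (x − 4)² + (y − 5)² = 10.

Centre (4, 5), r² = 10. |PO|² = (−7)² + (−4)² = 65.
By the tangent–radius right angle, tangent length = √(|PO|² − r²) = √55.

√55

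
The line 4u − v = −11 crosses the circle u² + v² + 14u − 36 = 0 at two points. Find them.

(−5, −9) and (−1, 7)

From the line, v = 4u + 11. Substituting:
17u² + 102u + 85 = 0  ⟹  u² + 6u + 5 = 0
u = −1 or u = −5, giving (−1, 7) and (−5, −9).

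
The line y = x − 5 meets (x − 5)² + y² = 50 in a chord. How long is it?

10√2

Centre (5, 0), r² = 50. Perpendicular distance d from centre to line = |0| / √2 = 0/√2.
Half the chord is √(r² − d²) = √(50), so the full chord is 10√2.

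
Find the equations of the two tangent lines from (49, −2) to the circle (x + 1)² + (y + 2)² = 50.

x + 7y = 35 and x − 7y = 63

Write the tangent as mx − y + (−2 − m·(49)) = 0 and set its distance from the centre to 5√2:
[m·(−50) − (0)]² = 50(m² + 1)
49m² − 1 = 0, so m = −1/7 or m = 1/7.
Through (49, −2) these give x + 7y = 35 and x − 7y = 63.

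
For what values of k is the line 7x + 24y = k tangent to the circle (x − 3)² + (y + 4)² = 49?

For a tangent, require d(centre, line) = r = 7.
|7·3 + 24·(−4) − k| / √625 = 7
|k − (−75)| = 7·25, so k = 100 or k = −250.

k = −250 or k = 100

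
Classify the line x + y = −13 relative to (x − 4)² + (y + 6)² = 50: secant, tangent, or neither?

Substituting the line into the circle gives 2x² + 6x + 15 = 0.
Δ = 36 − 120 = −84.
No real roots: the line does not meet the circle.

neither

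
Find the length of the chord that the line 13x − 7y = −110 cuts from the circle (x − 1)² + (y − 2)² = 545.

3√218

Express y = (110 + 13x)/7 and substitute into the circle:
218x² + 2398x − 17440 = 0  ⟹  x² + 11x − 80 = 0
x = 5 or x = −16, giving (5, 25) and (−16, −14).
Chord length = distance between (5, 25) and (−16, −14) = √1962 = 3√218.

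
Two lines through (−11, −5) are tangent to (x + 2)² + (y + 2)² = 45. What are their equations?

2x − y = −17 and x + 2y = −21

A line y − (−5) = m(x − (−11)) is tangent when its distance from (−2, −2) is 3√5:
[m·(9) − (3)]² = 45(m² + 1)
2m² − 3m − 2 = 0, so m = 2 or m = −1/2.
Through (−11, −5) these give 2x − y = −17 and x + 2y = −21.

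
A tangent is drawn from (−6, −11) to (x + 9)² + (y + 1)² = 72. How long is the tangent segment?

√37

With centre O = (−9, −1), |OP|² = 109 and r² = 72.
The tangent meets the radius at right angles, so tangent² = |PO|² − r² = 109 − 72 = 37.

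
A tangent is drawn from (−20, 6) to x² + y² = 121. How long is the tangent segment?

The centre is (0, 0) and r = 11. The square of the distance from P to the centre is 400 + 36 = 436.
Power of the point: PT² = |PO|² − r² = 315, so PT = 3√35.

3√35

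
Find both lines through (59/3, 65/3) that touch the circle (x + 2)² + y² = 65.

Let a tangent through (59/3, 65/3) have slope m. Its distance from (−2, 0) must equal √65:
(−65/3m − (−65/3))² = 65(m² + 1)
28m² − 65m + 28 = 0, so m = 7/4 or m = 4/7.
With m = 7/4: 7x − 4y = 51. With m = 4/7: 4x − 7y = −73.

7x − 4y = 51 and 4x − 7y = −73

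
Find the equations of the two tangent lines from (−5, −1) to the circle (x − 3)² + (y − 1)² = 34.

Let a tangent through (−5, −1) have slope m. Its distance from (3, 1) must equal √34:
(8m − (2))² = 34(m² + 1)
15m² − 16m − 15 = 0, so m = 5/3 or m = −3/5.
Through (−5, −1) these give 5x − 3y = −22 and 3x + 5y = −20.

5x − 3y = −22 and 3x + 5y = −20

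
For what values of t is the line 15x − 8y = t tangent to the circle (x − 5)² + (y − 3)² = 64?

t = −85 or t = 187

Tangency holds when the distance from the centre (5, 3) to the line equals the radius 8:
|15·5 − 8·3 − t| / √289 = 8
|t − (51)| = 8·17, so t = 187 or t = −85.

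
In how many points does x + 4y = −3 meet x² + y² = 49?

Substituting the line into the circle gives 17x² + 6x − 775 = 0.
Discriminant = (6)² − 4·17·(−775) = 52736 > 0.
Two real roots: the line is a secant.

2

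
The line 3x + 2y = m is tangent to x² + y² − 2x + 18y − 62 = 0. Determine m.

m = −15 ± 12√13

Tangency holds when the distance from the centre (1, −9) to the line equals the radius 12:
|3·1 + 2·(−9) − m| / √13 = 12
|m − (−15)| = 12√13.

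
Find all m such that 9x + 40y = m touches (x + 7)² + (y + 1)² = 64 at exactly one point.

For a tangent, require d(centre, line) = r = 8.
|9·(−7) + 40·(−1) − m| / √1681 = 8
|m − (−103)| = 8·41, so m = 225 or m = −431.

m = −431 or m = 225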